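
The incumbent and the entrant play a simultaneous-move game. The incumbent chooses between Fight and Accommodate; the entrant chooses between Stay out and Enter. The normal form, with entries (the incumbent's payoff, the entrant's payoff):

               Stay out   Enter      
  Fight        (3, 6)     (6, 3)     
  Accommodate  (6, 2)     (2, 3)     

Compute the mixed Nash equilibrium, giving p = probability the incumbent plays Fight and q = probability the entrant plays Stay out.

The entrant's indifference between Stay out and Enter determines the incumbent's mixing probability p:
  the entrant's payoff to Stay out: p·6 + (1−p)·2 = 4p + 2
  the entrant's payoff to Enter: p·3 + (1−p)·3 = 3
  4p + 2 = 3  ⇒  4p = 1  ⇒  p = 1/4.
In a mixed equilibrium the incumbent is indifferent between Fight and Accommodate; this condition fixes q.
  the incumbent's payoff to Fight: q·3 + (1−q)·6 = -3q + 6
  the incumbent's payoff to Accommodate: q·6 + (1−q)·2 = 4q + 2
  -3q + 6 = 4q + 2  ⇒  -7q = -4  ⇒  q = 4/7.

p = 1/4, q = 4/7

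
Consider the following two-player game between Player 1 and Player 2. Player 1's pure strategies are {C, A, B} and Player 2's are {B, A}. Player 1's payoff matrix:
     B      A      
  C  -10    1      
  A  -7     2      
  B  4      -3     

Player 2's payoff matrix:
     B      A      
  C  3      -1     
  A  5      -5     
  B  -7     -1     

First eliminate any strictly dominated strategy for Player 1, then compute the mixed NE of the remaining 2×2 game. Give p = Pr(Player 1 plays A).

Player 1's strategy C is strictly dominated by A: -7 > -10 and 2 > 1. Eliminate C.
For Player 2 to be willing to mix, Player 2 must be indifferent between B and A, which pins down Player 1's mix.
  Player 2's payoff to B: p·5 + (1−p)·(-7) = 12p - 7
  Player 2's payoff to A: p·(-5) + (1−p)·(-1) = -4p - 1
  12p - 7 = -4p - 1  ⇒  16p = 6  ⇒  p = 3/8.

p = 3/8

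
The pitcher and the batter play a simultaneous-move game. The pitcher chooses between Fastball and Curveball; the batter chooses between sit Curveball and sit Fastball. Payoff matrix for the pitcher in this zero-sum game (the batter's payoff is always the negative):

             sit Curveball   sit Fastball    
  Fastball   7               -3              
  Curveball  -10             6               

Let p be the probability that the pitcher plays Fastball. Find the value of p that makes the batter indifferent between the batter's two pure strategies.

p = 8/13

The batter's indifference between sit Curveball and sit Fastball determines the pitcher's mixing probability p:
  the batter's payoff from sit Curveball: p·(-7) + (1−p)·10 = -17p + 10
  the batter's payoff from sit Fastball: p·3 + (1−p)·(-6) = 9p - 6
  -17p + 10 = 9p - 6  ⇒  -26p = -16  ⇒  p = 8/13.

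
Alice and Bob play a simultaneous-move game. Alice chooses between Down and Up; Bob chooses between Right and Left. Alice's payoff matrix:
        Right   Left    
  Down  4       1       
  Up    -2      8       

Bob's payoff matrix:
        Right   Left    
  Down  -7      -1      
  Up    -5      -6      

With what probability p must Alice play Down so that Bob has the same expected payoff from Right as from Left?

p = 1/7

Bob's indifference between Right and Left determines Alice's mixing probability p:
  Bob's payoff from Right: p·(-7) + (1−p)·(-5) = -2p - 5
  Bob's payoff from Left: p·(-1) + (1−p)·(-6) = 5p - 6
  -2p - 5 = 5p - 6  ⇒  -7p = -1  ⇒  p = 1/7.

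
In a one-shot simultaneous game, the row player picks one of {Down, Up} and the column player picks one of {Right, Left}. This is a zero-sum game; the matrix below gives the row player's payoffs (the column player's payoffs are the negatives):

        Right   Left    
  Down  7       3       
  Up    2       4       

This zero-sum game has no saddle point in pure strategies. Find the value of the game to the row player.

The column player's mix must leave the row player indifferent between Down and Up.
  the row player's payoff to Down: q·7 + (1−q)·3 = 4q + 3
  the row player's payoff to Up: q·2 + (1−q)·4 = -2q + 4
  4q + 3 = -2q + 4  ⇒  6q = 1  ⇒  q = 1/6.
The value is the row player's expected payoff against this mix (using Down): (1/6)·7 + (5/6)·3 = 11/3.

v = 11/3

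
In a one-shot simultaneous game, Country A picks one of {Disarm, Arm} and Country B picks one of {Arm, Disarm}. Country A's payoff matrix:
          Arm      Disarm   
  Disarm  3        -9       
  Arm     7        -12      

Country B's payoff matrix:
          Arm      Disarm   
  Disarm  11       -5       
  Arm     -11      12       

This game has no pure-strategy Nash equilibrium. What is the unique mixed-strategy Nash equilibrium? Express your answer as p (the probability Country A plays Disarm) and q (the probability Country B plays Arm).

In a mixed equilibrium Country B is indifferent between Arm and Disarm; this condition fixes p.
  Country B's payoff from Arm: p·11 + (1−p)·(-11) = 22p - 11
  Country B's payoff from Disarm: p·(-5) + (1−p)·12 = -17p + 12
  22p - 11 = -17p + 12  ⇒  39p = 23  ⇒  p = 23/39.
Country B's mix must leave Country A indifferent between Disarm and Arm.
  Country A's payoff to Disarm: q·3 + (1−q)·(-9) = 12q - 9
  Country A's payoff to Arm: q·7 + (1−q)·(-12) = 19q - 12
  12q - 9 = 19q - 12  ⇒  -7q = -3  ⇒  q = 3/7.

p = 23/39, q = 3/7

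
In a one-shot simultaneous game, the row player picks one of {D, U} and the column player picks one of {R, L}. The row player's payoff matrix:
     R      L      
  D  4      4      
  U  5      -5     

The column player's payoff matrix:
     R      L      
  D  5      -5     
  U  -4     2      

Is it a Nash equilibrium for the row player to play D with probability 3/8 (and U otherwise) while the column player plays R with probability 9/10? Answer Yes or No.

Yes

Check the column player's indifference given the row player's mix p = 3/8:
  payoff from R = -5/8; payoff from L = -5/8 — equal.
Check the row player's indifference given the column player's mix q = 9/10:
  payoff from D = 4; payoff from U = 4 — equal.
Both players are indifferent, so neither can profitably deviate.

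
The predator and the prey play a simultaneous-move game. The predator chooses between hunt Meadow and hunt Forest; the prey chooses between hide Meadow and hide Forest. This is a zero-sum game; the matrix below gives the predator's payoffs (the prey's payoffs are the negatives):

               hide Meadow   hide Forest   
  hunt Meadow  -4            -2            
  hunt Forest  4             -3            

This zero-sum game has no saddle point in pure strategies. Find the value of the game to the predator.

The predator's indifference between hunt Meadow and hunt Forest determines the prey's mixing probability q:
  the predator's expected payoff from hunt Meadow: q·(-4) + (1−q)·(-2) = -2q - 2
  the predator's expected payoff from hunt Forest: q·4 + (1−q)·(-3) = 7q - 3
  -2q - 2 = 7q - 3  ⇒  -9q = -1  ⇒  q = 1/9.
The value is the predator's expected payoff against this mix (using hunt Meadow): (1/9)·(-4) + (8/9)·(-2) = -20/9.

v = -20/9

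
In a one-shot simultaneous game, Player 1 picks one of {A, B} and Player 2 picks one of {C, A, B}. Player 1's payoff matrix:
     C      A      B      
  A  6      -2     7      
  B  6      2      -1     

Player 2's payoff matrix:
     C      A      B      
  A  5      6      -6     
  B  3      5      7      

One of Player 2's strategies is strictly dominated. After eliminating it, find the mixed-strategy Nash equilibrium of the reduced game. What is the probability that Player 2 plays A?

q = 2/3

Player 2's strategy C is strictly dominated by A: 6 > 5 and 5 > 3. Eliminate C.
Set Player 1's expected payoff from A equal to that from B:
  Player 1's payoff to A: q·(-2) + (1−q)·7 = -9q + 7
  Player 1's payoff to B: q·2 + (1−q)·(-1) = 3q - 1
  -9q + 7 = 3q - 1  ⇒  -12q = -8  ⇒  q = 2/3.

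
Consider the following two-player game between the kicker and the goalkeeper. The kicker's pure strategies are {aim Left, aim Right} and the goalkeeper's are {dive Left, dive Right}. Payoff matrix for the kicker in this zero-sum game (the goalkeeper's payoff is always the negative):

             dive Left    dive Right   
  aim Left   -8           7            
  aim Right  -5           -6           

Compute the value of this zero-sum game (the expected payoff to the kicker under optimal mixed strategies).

v = -83/16

In a mixed equilibrium the kicker is indifferent between aim Left and aim Right; this condition fixes q.
  the kicker's payoff from aim Left: q·(-8) + (1−q)·7 = -15q + 7
  the kicker's payoff from aim Right: q·(-5) + (1−q)·(-6) = q - 6
  -15q + 7 = q - 6  ⇒  -16q = -13  ⇒  q = 13/16.
The value is the kicker's expected payoff against this mix (using aim Left): (13/16)·(-8) + (3/16)·7 = -83/16.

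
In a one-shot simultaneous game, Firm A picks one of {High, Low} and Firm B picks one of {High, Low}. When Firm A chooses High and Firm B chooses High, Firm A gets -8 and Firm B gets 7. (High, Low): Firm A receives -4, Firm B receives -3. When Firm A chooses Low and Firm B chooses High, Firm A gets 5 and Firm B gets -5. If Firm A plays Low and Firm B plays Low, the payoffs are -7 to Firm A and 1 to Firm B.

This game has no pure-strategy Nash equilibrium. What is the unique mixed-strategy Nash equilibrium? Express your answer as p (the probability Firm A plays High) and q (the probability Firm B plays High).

Firm B's indifference between High and Low determines Firm A's mixing probability p:
  Firm B's payoff from High: p·7 + (1−p)·(-5) = 12p - 5
  Firm B's payoff from Low: p·(-3) + (1−p)·1 = -4p + 1
  12p - 5 = -4p + 1  ⇒  16p = 6  ⇒  p = 3/8.
In a mixed equilibrium Firm A is indifferent between High and Low; this condition fixes q.
  Firm A's expected payoff from High: q·(-8) + (1−q)·(-4) = -4q - 4
  Firm A's expected payoff from Low: q·5 + (1−q)·(-7) = 12q - 7
  -4q - 4 = 12q - 7  ⇒  -16q = -3  ⇒  q = 3/16.

p = 3/8, q = 3/16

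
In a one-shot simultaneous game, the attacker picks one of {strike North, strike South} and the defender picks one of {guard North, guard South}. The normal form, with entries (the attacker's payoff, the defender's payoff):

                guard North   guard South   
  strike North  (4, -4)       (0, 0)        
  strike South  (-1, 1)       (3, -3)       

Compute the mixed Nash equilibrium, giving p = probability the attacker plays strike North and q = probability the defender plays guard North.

For the defender to be willing to mix, the defender must be indifferent between guard North and guard South, which pins down the attacker's mix.
  the defender's expected payoff from guard North: p·(-4) + (1−p)·1 = -5p + 1
  the defender's expected payoff from guard South: p·0 + (1−p)·(-3) = 3p - 3
  -5p + 1 = 3p - 3  ⇒  -8p = -4  ⇒  p = 1/2.
For the attacker to be willing to mix, the attacker must be indifferent between strike North and strike South, which pins down the defender's mix.
  the attacker's expected payoff from strike North: q·4 + (1−q)·0 = 4q
  the attacker's expected payoff from strike South: q·(-1) + (1−q)·3 = -4q + 3
  4q = -4q + 3  ⇒  8q = 3  ⇒  q = 3/8.

p = 1/2, q = 3/8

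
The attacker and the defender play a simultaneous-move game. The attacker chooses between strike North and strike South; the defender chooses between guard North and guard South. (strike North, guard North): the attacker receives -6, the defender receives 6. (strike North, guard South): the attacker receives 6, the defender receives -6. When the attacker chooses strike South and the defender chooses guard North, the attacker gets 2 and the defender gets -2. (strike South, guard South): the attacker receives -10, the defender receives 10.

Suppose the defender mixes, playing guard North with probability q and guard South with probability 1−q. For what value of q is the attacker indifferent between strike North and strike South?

q = 2/3

For the attacker to be willing to mix, the attacker must be indifferent between strike North and strike South, which pins down the defender's mix.
  the attacker's payoff to strike North: q·(-6) + (1−q)·6 = -12q + 6
  the attacker's payoff to strike South: q·2 + (1−q)·(-10) = 12q - 10
  -12q + 6 = 12q - 10  ⇒  -24q = -16  ⇒  q = 2/3.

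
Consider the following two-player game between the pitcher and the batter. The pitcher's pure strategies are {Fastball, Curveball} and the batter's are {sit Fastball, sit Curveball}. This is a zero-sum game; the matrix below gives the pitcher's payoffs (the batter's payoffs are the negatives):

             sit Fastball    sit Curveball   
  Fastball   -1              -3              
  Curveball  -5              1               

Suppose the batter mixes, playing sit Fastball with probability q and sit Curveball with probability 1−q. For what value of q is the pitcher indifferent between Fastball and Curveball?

For the pitcher to be willing to mix, the pitcher must be indifferent between Fastball and Curveball, which pins down the batter's mix.
  the pitcher's payoff to Fastball: q·(-1) + (1−q)·(-3) = 2q - 3
  the pitcher's payoff to Curveball: q·(-5) + (1−q)·1 = -6q + 1
  2q - 3 = -6q + 1  ⇒  8q = 4  ⇒  q = 1/2.

q = 1/2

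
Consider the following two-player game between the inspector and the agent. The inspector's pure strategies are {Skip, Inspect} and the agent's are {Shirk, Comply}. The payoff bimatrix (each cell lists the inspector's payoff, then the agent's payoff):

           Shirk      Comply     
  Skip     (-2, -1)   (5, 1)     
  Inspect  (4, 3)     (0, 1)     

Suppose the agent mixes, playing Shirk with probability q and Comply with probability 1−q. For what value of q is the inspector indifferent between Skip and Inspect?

Set the inspector's expected payoff from Skip equal to that from Inspect:
  the inspector's payoff from Skip: q·(-2) + (1−q)·5 = -7q + 5
  the inspector's payoff from Inspect: q·4 + (1−q)·0 = 4q
  -7q + 5 = 4q  ⇒  -11q = -5  ⇒  q = 5/11.

q = 5/11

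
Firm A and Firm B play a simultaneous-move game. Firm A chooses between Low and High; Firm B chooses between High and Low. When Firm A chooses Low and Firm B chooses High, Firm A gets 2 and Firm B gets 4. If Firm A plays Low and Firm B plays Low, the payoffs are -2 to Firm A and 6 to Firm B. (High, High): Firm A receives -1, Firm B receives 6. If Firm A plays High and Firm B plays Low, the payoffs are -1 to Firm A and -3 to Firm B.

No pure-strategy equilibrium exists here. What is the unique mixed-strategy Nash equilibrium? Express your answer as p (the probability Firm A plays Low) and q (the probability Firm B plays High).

p = 9/11, q = 1/4

Firm B's indifference between High and Low determines Firm A's mixing probability p:
  Firm B's expected payoff from High: p·4 + (1−p)·6 = -2p + 6
  Firm B's expected payoff from Low: p·6 + (1−p)·(-3) = 9p - 3
  -2p + 6 = 9p - 3  ⇒  -11p = -9  ⇒  p = 9/11.
Firm B's mix must leave Firm A indifferent between Low and High.
  Firm A's payoff to Low: q·2 + (1−q)·(-2) = 4q - 2
  Firm A's payoff to High: q·(-1) + (1−q)·(-1) = -1
  4q - 2 = -1  ⇒  4q = 1  ⇒  q = 1/4.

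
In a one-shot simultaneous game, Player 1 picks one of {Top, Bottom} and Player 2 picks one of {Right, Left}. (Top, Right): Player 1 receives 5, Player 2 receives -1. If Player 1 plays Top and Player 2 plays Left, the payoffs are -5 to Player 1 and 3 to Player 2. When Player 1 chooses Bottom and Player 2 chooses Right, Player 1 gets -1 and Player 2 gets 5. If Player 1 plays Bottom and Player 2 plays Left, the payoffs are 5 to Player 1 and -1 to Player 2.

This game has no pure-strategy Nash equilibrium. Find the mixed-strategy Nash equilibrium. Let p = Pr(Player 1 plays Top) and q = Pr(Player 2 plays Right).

p = 3/5, q = 5/8

Set Player 2's expected payoff from Right equal to that from Left:
  Player 2's payoff to Right: p·(-1) + (1−p)·5 = -6p + 5
  Player 2's payoff to Left: p·3 + (1−p)·(-1) = 4p - 1
  -6p + 5 = 4p - 1  ⇒  -10p = -6  ⇒  p = 3/5.
Set Player 1's expected payoff from Top equal to that from Bottom:
  Player 1's expected payoff from Top: q·5 + (1−q)·(-5) = 10q - 5
  Player 1's expected payoff from Bottom: q·(-1) + (1−q)·5 = -6q + 5
  10q - 5 = -6q + 5  ⇒  16q = 10  ⇒  q = 5/8.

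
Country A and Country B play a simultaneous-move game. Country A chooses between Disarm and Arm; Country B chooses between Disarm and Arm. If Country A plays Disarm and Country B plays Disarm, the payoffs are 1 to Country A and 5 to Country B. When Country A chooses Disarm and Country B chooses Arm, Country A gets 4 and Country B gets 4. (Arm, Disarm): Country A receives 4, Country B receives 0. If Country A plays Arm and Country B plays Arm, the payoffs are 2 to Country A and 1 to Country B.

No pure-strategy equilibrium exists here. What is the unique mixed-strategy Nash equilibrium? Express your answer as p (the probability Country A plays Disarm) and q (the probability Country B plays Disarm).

p = 1/2, q = 2/5

For Country B to be willing to mix, Country B must be indifferent between Disarm and Arm, which pins down Country A's mix.
  Country B's payoff from Disarm: p·5 + (1−p)·0 = 5p
  Country B's payoff from Arm: p·4 + (1−p)·1 = 3p + 1
  5p = 3p + 1  ⇒  2p = 1  ⇒  p = 1/2.
For Country A to be willing to mix, Country A must be indifferent between Disarm and Arm, which pins down Country B's mix.
  Country A's payoff from Disarm: q·1 + (1−q)·4 = -3q + 4
  Country A's payoff from Arm: q·4 + (1−q)·2 = 2q + 2
  -3q + 4 = 2q + 2  ⇒  -5q = -2  ⇒  q = 2/5.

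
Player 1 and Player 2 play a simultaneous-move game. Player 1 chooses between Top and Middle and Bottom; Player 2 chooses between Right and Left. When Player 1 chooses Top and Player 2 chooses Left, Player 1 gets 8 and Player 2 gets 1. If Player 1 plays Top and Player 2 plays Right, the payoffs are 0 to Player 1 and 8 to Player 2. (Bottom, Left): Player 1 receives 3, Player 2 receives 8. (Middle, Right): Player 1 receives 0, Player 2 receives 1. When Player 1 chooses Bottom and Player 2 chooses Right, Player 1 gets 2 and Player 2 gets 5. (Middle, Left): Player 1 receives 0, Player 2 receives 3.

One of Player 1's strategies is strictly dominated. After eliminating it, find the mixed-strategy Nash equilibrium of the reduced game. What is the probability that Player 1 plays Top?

p = 3/10

Player 1's strategy Middle is strictly dominated by Bottom: 2 > 0 and 3 > 0. Eliminate Middle.
Player 2's indifference between Right and Left determines Player 1's mixing probability p:
  Player 2's payoff from Right: p·8 + (1−p)·5 = 3p + 5
  Player 2's payoff from Left: p·1 + (1−p)·8 = -7p + 8
  3p + 5 = -7p + 8  ⇒  10p = 3  ⇒  p = 3/10.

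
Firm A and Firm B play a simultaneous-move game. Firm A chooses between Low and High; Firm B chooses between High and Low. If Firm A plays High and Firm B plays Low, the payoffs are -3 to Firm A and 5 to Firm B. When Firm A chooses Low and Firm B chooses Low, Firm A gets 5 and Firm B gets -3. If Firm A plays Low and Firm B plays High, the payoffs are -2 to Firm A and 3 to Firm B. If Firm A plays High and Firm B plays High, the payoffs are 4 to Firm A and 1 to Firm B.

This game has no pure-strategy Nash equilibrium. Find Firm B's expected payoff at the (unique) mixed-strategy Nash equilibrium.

9/5

Firm B's indifference between High and Low determines Firm A's mixing probability p:
  Firm B's payoff to High: p·3 + (1−p)·1 = 2p + 1
  Firm B's payoff to Low: p·(-3) + (1−p)·5 = -8p + 5
  2p + 1 = -8p + 5  ⇒  10p = 4  ⇒  p = 2/5.
At equilibrium Firm B is indifferent across columns, so Firm B's payoff equals the payoff from High: (2/5)·3 + (3/5)·1 = 9/5.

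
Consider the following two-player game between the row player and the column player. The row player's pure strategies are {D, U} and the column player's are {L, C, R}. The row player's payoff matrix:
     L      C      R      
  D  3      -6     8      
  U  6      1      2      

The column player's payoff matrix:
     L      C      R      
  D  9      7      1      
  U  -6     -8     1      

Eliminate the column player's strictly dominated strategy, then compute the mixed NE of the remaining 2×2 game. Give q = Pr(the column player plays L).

q = 2/3

The column player's strategy C is strictly dominated by L: 9 > 7 and -6 > -8. Eliminate C.
The column player's mix must leave the row player indifferent between D and U.
  the row player's expected payoff from D: q·3 + (1−q)·8 = -5q + 8
  the row player's expected payoff from U: q·6 + (1−q)·2 = 4q + 2
  -5q + 8 = 4q + 2  ⇒  -9q = -6  ⇒  q = 2/3.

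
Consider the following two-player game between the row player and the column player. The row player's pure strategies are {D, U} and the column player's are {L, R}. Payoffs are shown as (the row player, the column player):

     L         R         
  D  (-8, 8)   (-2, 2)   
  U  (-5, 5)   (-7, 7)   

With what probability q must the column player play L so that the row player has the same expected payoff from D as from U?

q = 5/8

For the row player to be willing to mix, the row player must be indifferent between D and U, which pins down the column player's mix.
  the row player's payoff to D: q·(-8) + (1−q)·(-2) = -6q - 2
  the row player's payoff to U: q·(-5) + (1−q)·(-7) = 2q - 7
  -6q - 2 = 2q - 7  ⇒  -8q = -5  ⇒  q = 5/8.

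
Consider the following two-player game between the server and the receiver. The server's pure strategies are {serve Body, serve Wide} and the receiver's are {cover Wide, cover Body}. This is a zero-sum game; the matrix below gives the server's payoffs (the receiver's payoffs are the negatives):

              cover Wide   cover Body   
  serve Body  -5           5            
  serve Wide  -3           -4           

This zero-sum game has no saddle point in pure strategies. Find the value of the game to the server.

For the server to be willing to mix, the server must be indifferent between serve Body and serve Wide, which pins down the receiver's mix.
  the server's expected payoff from serve Body: q·(-5) + (1−q)·5 = -10q + 5
  the server's expected payoff from serve Wide: q·(-3) + (1−q)·(-4) = q - 4
  -10q + 5 = q - 4  ⇒  -11q = -9  ⇒  q = 9/11.
The value is the server's expected payoff against this mix (using serve Body): (9/11)·(-5) + (2/11)·5 = -35/11.

v = -35/11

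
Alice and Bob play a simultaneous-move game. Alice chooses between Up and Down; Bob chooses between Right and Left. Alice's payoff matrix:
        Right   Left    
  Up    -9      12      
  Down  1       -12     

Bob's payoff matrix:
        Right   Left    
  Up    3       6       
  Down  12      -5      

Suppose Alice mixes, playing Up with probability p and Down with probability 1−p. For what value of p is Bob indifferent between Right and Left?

p = 17/20

For Bob to be willing to mix, Bob must be indifferent between Right and Left, which pins down Alice's mix.
  Bob's payoff from Right: p·3 + (1−p)·12 = -9p + 12
  Bob's payoff from Left: p·6 + (1−p)·(-5) = 11p - 5
  -9p + 12 = 11p - 5  ⇒  -20p = -17  ⇒  p = 17/20.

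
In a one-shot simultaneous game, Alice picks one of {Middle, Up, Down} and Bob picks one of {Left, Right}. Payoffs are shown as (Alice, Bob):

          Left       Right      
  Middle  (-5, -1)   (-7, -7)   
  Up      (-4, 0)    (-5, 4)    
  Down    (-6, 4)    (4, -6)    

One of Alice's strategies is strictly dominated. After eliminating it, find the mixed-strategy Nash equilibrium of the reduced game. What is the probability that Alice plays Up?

p = 5/7

Alice's strategy Middle is strictly dominated by Up: -4 > -5 and -5 > -7. Eliminate Middle.
Set Bob's expected payoff from Left equal to that from Right:
  Bob's payoff from Left: p·0 + (1−p)·4 = -4p + 4
  Bob's payoff from Right: p·4 + (1−p)·(-6) = 10p - 6
  -4p + 4 = 10p - 6  ⇒  -14p = -10  ⇒  p = 5/7.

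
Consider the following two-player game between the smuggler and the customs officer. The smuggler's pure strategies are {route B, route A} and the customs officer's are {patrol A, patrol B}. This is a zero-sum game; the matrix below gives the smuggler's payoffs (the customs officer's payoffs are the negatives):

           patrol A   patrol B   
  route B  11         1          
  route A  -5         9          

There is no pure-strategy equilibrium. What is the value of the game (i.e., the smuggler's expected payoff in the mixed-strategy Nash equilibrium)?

The customs officer's mix must leave the smuggler indifferent between route B and route A.
  the smuggler's expected payoff from route B: q·11 + (1−q)·1 = 10q + 1
  the smuggler's expected payoff from route A: q·(-5) + (1−q)·9 = -14q + 9
  10q + 1 = -14q + 9  ⇒  24q = 8  ⇒  q = 1/3.
The value is the smuggler's expected payoff against this mix (using route B): (1/3)·11 + (2/3)·1 = 13/3.

v = 13/3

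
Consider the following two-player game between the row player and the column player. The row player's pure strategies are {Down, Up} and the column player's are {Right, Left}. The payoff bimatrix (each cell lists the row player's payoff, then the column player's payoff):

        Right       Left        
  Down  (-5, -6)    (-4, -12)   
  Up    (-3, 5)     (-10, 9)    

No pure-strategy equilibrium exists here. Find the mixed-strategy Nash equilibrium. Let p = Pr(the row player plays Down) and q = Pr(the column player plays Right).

p = 2/5, q = 3/4

The column player's indifference between Right and Left determines the row player's mixing probability p:
  the column player's payoff from Right: p·(-6) + (1−p)·5 = -11p + 5
  the column player's payoff from Left: p·(-12) + (1−p)·9 = -21p + 9
  -11p + 5 = -21p + 9  ⇒  10p = 4  ⇒  p = 2/5.
The column player's mix must leave the row player indifferent between Down and Up.
  the row player's expected payoff from Down: q·(-5) + (1−q)·(-4) = -q - 4
  the row player's expected payoff from Up: q·(-3) + (1−q)·(-10) = 7q - 10
  -q - 4 = 7q - 10  ⇒  -8q = -6  ⇒  q = 3/4.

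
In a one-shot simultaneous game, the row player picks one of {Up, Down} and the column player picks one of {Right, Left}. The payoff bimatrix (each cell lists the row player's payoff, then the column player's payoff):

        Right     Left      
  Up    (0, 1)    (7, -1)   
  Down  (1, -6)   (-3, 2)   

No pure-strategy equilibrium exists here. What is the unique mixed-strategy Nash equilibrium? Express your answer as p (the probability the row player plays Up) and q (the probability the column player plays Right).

p = 4/5, q = 10/11

The column player's indifference between Right and Left determines the row player's mixing probability p:
  the column player's payoff from Right: p·1 + (1−p)·(-6) = 7p - 6
  the column player's payoff from Left: p·(-1) + (1−p)·2 = -3p + 2
  7p - 6 = -3p + 2  ⇒  10p = 8  ⇒  p = 4/5.
Set the row player's expected payoff from Up equal to that from Down:
  the row player's expected payoff from Up: q·0 + (1−q)·7 = -7q + 7
  the row player's expected payoff from Down: q·1 + (1−q)·(-3) = 4q - 3
  -7q + 7 = 4q - 3  ⇒  -11q = -10  ⇒  q = 10/11.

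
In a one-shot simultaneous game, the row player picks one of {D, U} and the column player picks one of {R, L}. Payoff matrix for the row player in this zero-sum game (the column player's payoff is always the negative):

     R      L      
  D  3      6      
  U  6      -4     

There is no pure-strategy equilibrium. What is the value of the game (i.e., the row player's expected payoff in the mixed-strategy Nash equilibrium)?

For the row player to be willing to mix, the row player must be indifferent between D and U, which pins down the column player's mix.
  the row player's payoff to D: q·3 + (1−q)·6 = -3q + 6
  the row player's payoff to U: q·6 + (1−q)·(-4) = 10q - 4
  -3q + 6 = 10q - 4  ⇒  -13q = -10  ⇒  q = 10/13.
The value is the row player's expected payoff against this mix (using D): (10/13)·3 + (3/13)·6 = 48/13.

v = 48/13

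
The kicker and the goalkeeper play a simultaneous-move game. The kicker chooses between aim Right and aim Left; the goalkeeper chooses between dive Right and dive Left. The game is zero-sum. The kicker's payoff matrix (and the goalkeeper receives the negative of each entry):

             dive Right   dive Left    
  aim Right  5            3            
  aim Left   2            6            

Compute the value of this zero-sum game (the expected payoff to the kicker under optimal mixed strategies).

v = 4

The goalkeeper's mix must leave the kicker indifferent between aim Right and aim Left.
  the kicker's payoff from aim Right: q·5 + (1−q)·3 = 2q + 3
  the kicker's payoff from aim Left: q·2 + (1−q)·6 = -4q + 6
  2q + 3 = -4q + 6  ⇒  6q = 3  ⇒  q = 1/2.
The value is the kicker's expected payoff against this mix (using aim Right): (1/2)·5 + (1/2)·3 = 4.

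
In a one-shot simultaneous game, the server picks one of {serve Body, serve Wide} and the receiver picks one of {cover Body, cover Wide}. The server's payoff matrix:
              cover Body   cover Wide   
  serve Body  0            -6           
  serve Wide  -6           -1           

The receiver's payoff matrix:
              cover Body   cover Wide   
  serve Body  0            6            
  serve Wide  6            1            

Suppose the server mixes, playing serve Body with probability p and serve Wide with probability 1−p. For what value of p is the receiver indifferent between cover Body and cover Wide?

The receiver's indifference between cover Body and cover Wide determines the server's mixing probability p:
  the receiver's expected payoff from cover Body: p·0 + (1−p)·6 = -6p + 6
  the receiver's expected payoff from cover Wide: p·6 + (1−p)·1 = 5p + 1
  -6p + 6 = 5p + 1  ⇒  -11p = -5  ⇒  p = 5/11.

p = 5/11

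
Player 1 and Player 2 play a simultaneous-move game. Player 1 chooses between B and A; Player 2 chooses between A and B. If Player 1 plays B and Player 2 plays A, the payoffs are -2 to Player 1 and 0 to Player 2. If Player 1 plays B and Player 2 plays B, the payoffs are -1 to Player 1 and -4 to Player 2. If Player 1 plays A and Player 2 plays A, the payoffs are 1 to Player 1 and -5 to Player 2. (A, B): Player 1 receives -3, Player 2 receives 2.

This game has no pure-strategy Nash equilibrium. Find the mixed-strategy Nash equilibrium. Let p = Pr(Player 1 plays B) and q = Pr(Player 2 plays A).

p = 7/11, q = 2/5

Player 2's indifference between A and B determines Player 1's mixing probability p:
  Player 2's payoff to A: p·0 + (1−p)·(-5) = 5p - 5
  Player 2's payoff to B: p·(-4) + (1−p)·2 = -6p + 2
  5p - 5 = -6p + 2  ⇒  11p = 7  ⇒  p = 7/11.
Player 2's mix must leave Player 1 indifferent between B and A.
  Player 1's expected payoff from B: q·(-2) + (1−q)·(-1) = -q - 1
  Player 1's expected payoff from A: q·1 + (1−q)·(-3) = 4q - 3
  -q - 1 = 4q - 3  ⇒  -5q = -2  ⇒  q = 2/5.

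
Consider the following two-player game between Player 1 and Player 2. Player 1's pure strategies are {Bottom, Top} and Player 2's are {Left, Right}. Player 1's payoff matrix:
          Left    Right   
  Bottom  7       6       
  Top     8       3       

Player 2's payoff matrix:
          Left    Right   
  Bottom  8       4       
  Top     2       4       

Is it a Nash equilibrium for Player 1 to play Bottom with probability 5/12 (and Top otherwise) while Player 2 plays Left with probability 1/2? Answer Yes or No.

No

Given Player 1's mix p = 5/12, Player 2's payoff from Left is 9/2 but from Right is 4. Player 2 strictly prefers Left, so Player 2 would not mix.
So the proposed profile is not a Nash equilibrium.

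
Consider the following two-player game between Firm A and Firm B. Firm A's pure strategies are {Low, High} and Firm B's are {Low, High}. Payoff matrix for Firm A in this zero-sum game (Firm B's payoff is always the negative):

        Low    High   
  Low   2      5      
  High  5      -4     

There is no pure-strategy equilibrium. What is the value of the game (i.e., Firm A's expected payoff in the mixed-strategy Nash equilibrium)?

For Firm A to be willing to mix, Firm A must be indifferent between Low and High, which pins down Firm B's mix.
  Firm A's payoff to Low: q·2 + (1−q)·5 = -3q + 5
  Firm A's payoff to High: q·5 + (1−q)·(-4) = 9q - 4
  -3q + 5 = 9q - 4  ⇒  -12q = -9  ⇒  q = 3/4.
The value is Firm A's expected payoff against this mix (using Low): (3/4)·2 + (1/4)·5 = 11/4.

v = 11/4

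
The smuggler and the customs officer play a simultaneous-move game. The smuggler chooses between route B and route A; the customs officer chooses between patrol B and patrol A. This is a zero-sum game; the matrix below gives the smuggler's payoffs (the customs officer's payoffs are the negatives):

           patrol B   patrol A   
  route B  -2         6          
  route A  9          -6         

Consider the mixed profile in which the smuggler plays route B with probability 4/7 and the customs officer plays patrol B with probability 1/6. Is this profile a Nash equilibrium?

Given the smuggler's mix p = 4/7, the customs officer's payoff from patrol B is -19/7 but from patrol A is -6/7. The customs officer strictly prefers patrol A, so the customs officer would not mix.
So the proposed profile is not a Nash equilibrium.

No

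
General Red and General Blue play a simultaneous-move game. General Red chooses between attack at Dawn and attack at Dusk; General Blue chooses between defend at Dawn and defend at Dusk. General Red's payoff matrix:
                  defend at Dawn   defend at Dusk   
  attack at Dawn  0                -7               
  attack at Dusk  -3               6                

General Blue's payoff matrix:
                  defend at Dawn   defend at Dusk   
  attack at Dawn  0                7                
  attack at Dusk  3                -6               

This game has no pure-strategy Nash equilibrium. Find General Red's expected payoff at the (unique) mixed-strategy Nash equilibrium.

-21/16

General Red's indifference between attack at Dawn and attack at Dusk determines General Blue's mixing probability q:
  General Red's expected payoff from attack at Dawn: q·0 + (1−q)·(-7) = 7q - 7
  General Red's expected payoff from attack at Dusk: q·(-3) + (1−q)·6 = -9q + 6
  7q - 7 = -9q + 6  ⇒  16q = 13  ⇒  q = 13/16.
At equilibrium General Red is indifferent across rows, so General Red's payoff equals the payoff from attack at Dawn: (13/16)·0 + (3/16)·(-7) = -21/16.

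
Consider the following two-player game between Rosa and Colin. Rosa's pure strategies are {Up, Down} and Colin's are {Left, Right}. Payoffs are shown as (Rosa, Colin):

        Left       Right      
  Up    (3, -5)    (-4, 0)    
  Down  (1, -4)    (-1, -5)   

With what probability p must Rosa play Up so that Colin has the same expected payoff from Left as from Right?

p = 1/6

For Colin to be willing to mix, Colin must be indifferent between Left and Right, which pins down Rosa's mix.
  Colin's payoff from Left: p·(-5) + (1−p)·(-4) = -p - 4
  Colin's payoff from Right: p·0 + (1−p)·(-5) = 5p - 5
  -p - 4 = 5p - 5  ⇒  -6p = -1  ⇒  p = 1/6.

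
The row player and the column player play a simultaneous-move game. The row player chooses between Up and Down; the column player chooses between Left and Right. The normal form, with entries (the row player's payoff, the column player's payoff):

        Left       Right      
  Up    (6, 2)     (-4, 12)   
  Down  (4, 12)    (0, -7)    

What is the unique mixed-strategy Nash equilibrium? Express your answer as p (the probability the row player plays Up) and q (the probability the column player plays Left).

For the column player to be willing to mix, the column player must be indifferent between Left and Right, which pins down the row player's mix.
  the column player's payoff to Left: p·2 + (1−p)·12 = -10p + 12
  the column player's payoff to Right: p·12 + (1−p)·(-7) = 19p - 7
  -10p + 12 = 19p - 7  ⇒  -29p = -19  ⇒  p = 19/29.
The row player's indifference between Up and Down determines the column player's mixing probability q:
  the row player's payoff from Up: q·6 + (1−q)·(-4) = 10q - 4
  the row player's payoff from Down: q·4 + (1−q)·0 = 4q
  10q - 4 = 4q  ⇒  6q = 4  ⇒  q = 2/3.

p = 19/29, q = 2/3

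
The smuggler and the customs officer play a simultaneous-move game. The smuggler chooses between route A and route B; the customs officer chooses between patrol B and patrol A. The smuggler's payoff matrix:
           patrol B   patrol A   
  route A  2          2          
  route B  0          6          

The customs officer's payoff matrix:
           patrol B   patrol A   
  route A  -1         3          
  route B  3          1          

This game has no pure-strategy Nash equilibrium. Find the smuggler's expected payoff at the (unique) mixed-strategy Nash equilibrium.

The smuggler's indifference between route A and route B determines the customs officer's mixing probability q:
  the smuggler's payoff from route A: q·2 + (1−q)·2 = 2
  the smuggler's payoff from route B: q·0 + (1−q)·6 = -6q + 6
  2 = -6q + 6  ⇒  6q = 4  ⇒  q = 2/3.
At equilibrium the smuggler is indifferent across rows, so the smuggler's payoff equals the payoff from route A: (2/3)·2 + (1/3)·2 = 2.

2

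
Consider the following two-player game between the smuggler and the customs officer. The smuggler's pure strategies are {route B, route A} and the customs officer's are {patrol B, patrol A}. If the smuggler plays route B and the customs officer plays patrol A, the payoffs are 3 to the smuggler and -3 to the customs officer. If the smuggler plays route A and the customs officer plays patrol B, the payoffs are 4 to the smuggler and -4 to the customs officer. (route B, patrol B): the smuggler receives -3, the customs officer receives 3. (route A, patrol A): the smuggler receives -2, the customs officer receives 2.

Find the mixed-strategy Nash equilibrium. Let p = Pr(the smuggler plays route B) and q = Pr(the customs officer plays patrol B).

p = 1/2, q = 5/12

Set the customs officer's expected payoff from patrol B equal to that from patrol A:
  the customs officer's payoff from patrol B: p·3 + (1−p)·(-4) = 7p - 4
  the customs officer's payoff from patrol A: p·(-3) + (1−p)·2 = -5p + 2
  7p - 4 = -5p + 2  ⇒  12p = 6  ⇒  p = 1/2.
Set the smuggler's expected payoff from route B equal to that from route A:
  the smuggler's payoff from route B: q·(-3) + (1−q)·3 = -6q + 3
  the smuggler's payoff from route A: q·4 + (1−q)·(-2) = 6q - 2
  -6q + 3 = 6q - 2  ⇒  -12q = -5  ⇒  q = 5/12.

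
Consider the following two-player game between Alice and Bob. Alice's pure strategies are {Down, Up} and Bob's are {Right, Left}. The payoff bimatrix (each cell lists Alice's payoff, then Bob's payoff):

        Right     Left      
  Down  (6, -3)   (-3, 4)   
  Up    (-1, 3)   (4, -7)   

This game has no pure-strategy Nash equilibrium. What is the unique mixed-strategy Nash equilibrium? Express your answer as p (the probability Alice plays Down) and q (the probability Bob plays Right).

In a mixed equilibrium Bob is indifferent between Right and Left; this condition fixes p.
  Bob's payoff to Right: p·(-3) + (1−p)·3 = -6p + 3
  Bob's payoff to Left: p·4 + (1−p)·(-7) = 11p - 7
  -6p + 3 = 11p - 7  ⇒  -17p = -10  ⇒  p = 10/17.
In a mixed equilibrium Alice is indifferent between Down and Up; this condition fixes q.
  Alice's payoff to Down: q·6 + (1−q)·(-3) = 9q - 3
  Alice's payoff to Up: q·(-1) + (1−q)·4 = -5q + 4
  9q - 3 = -5q + 4  ⇒  14q = 7  ⇒  q = 1/2.

p = 10/17, q = 1/2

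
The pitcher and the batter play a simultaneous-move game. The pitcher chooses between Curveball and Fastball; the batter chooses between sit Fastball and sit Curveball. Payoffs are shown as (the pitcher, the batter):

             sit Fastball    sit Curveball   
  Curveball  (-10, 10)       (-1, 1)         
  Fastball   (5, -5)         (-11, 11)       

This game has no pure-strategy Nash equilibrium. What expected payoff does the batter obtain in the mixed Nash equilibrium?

23/5

The batter's indifference between sit Fastball and sit Curveball determines the pitcher's mixing probability p:
  the batter's payoff from sit Fastball: p·10 + (1−p)·(-5) = 15p - 5
  the batter's payoff from sit Curveball: p·1 + (1−p)·11 = -10p + 11
  15p - 5 = -10p + 11  ⇒  25p = 16  ⇒  p = 16/25.
At equilibrium the batter is indifferent across columns, so the batter's payoff equals the payoff from sit Fastball: (16/25)·10 + (9/25)·(-5) = 23/5.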